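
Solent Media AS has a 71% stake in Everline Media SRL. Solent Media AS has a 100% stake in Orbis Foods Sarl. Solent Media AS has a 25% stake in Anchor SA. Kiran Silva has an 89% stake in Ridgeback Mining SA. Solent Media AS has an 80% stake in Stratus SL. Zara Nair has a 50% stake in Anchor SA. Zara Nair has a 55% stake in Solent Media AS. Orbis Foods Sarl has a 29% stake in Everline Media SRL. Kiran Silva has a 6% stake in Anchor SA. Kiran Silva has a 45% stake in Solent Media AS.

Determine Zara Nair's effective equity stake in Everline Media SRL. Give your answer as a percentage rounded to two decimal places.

55.00%

Zara reaches Everline along 2 paths.
Via Solent → Orbis: 55% × 100% × 29% = 15.95%.
Via Solent: 55% × 71% = 39.05%.
Total: 15.95% + 39.05% = 55%.
Rounded: 55.00%.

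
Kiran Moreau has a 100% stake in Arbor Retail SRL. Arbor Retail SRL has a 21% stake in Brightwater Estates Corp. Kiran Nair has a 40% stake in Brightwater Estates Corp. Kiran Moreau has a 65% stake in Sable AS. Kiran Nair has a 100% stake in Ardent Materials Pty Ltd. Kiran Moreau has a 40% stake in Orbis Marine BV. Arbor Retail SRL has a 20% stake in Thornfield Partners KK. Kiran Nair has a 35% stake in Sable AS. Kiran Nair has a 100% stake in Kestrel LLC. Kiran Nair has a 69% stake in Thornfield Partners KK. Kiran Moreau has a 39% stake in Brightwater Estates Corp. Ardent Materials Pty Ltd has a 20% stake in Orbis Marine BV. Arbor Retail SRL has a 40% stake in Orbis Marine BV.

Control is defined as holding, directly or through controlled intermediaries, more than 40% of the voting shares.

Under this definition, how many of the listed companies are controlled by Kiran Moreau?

Kiran Moreau holds 100% of Arbor, so Kiran Moreau controls Arbor.
Kiran Moreau holds 65% of Sable, so Kiran Moreau controls Sable.
Kiran Moreau and Arbor together hold 40% + 40% = 80% of Orbis, so Kiran Moreau controls Orbis.
Kiran Moreau and Arbor together hold 39% + 21% = 60% of Brightwater, so Kiran Moreau controls Brightwater.
No other company's threshold is met.
Kiran Moreau controls 4 companies.

4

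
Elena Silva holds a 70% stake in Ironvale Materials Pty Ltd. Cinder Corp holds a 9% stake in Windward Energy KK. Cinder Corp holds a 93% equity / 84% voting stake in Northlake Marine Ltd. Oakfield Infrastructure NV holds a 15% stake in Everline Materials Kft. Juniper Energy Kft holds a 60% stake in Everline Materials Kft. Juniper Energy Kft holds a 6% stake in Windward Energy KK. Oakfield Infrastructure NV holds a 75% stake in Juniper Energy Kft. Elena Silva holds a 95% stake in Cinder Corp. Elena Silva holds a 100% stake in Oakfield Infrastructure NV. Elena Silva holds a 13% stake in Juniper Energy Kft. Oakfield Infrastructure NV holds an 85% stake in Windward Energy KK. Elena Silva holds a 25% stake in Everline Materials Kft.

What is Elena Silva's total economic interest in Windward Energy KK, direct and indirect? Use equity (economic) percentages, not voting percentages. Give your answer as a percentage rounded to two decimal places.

98.83%

Elena reaches Windward along 4 paths.
Via Cinder: 95% × 9% = 8.55%.
Via Juniper: 13% × 6% = 0.78%.
Via Oakfield → Juniper: 100% × 75% × 6% = 4.5%.
Via Oakfield: 100% × 85% = 85%.
Total: 8.55% + 0.78% + 4.5% + 85% = 98.83%.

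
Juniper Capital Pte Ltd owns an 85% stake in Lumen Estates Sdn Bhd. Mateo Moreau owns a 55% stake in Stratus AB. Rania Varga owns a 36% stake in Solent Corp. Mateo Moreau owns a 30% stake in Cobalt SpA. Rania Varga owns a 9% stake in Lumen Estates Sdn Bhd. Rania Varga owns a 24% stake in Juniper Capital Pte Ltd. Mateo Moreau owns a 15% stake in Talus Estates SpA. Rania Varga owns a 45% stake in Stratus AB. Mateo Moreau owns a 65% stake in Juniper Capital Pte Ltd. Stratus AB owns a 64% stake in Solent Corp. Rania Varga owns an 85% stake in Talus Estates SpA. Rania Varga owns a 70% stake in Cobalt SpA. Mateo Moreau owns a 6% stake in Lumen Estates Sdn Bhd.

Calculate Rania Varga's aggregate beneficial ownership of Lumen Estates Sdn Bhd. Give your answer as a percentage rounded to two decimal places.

29.40%

Rania reaches Lumen along 2 paths.
Direct stake: 9% = 9%.
Via Juniper: 24% × 85% = 20.4%.
Total: 9% + 20.4% = 29.4%.
Rounded: 29.40%.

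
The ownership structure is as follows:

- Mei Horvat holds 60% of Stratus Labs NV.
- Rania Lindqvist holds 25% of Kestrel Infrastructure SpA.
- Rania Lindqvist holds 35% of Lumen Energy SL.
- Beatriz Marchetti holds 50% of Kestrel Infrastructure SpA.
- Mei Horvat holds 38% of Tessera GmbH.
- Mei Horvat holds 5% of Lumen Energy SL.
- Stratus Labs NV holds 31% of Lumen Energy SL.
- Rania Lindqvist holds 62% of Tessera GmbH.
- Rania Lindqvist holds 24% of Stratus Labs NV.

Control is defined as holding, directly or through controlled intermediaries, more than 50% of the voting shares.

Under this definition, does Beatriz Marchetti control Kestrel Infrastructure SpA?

No

Beatriz's largest direct stake is 50% in Kestrel, which does not meet the threshold, so Beatriz controls no company.
In Kestrel, Beatriz's side holds only 50%, not > 50%.
So Beatriz does not control Kestrel.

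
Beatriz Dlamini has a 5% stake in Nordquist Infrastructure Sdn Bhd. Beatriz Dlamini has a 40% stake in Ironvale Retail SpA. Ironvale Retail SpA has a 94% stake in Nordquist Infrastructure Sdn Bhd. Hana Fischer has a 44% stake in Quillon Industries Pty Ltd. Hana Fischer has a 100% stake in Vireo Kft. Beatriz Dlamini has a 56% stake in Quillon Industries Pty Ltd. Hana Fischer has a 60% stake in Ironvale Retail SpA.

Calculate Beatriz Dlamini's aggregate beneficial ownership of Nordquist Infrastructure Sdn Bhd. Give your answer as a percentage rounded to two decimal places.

42.60%

Beatriz reaches Nordquist along 2 paths.
Via Ironvale: 40% × 94% = 37.6%.
Direct stake: 5% = 5%.
Total: 37.6% + 5% = 42.6%.
Rounded: 42.60%.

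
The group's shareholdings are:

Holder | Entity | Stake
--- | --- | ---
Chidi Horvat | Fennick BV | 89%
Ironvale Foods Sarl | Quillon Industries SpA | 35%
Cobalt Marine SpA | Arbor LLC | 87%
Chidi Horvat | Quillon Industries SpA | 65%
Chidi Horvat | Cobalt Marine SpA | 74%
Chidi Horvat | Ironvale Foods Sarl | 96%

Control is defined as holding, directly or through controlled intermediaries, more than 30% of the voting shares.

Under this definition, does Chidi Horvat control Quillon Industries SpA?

Chidi holds 96% of Ironvale, so Chidi controls Ironvale.
Ironvale and Chidi together hold 35% + 65% = 100% of Quillon, so Chidi controls Quillon.

Yes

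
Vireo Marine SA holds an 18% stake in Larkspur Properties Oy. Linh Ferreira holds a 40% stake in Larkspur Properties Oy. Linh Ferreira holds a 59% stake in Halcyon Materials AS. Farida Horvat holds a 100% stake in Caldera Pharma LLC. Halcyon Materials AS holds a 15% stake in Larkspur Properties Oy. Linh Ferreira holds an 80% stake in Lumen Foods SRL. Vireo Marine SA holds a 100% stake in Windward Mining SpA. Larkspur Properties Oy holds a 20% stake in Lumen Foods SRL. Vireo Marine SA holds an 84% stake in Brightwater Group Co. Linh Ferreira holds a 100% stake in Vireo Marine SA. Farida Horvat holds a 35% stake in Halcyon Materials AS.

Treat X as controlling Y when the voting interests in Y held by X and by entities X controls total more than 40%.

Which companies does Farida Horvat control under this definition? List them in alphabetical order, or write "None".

Caldera Pharma LLC

Farida holds 100% of Caldera, so Farida controls Caldera.
No other company's threshold is met.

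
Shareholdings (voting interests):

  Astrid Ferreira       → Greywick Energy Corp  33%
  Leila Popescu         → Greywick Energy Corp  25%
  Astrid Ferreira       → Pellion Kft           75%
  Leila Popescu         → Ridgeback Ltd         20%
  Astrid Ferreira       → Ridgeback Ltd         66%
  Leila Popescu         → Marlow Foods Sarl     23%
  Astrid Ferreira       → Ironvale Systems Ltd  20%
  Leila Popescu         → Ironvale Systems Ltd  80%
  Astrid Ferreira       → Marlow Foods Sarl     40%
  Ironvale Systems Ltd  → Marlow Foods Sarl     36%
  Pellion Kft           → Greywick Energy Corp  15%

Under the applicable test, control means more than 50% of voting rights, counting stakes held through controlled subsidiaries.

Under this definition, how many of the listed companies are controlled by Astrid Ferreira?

2

Astrid holds 66% of Ridgeback, so Astrid controls Ridgeback.
Astrid holds 75% of Pellion, so Astrid controls Pellion.
No other company's threshold is met.
Astrid controls 2 companies.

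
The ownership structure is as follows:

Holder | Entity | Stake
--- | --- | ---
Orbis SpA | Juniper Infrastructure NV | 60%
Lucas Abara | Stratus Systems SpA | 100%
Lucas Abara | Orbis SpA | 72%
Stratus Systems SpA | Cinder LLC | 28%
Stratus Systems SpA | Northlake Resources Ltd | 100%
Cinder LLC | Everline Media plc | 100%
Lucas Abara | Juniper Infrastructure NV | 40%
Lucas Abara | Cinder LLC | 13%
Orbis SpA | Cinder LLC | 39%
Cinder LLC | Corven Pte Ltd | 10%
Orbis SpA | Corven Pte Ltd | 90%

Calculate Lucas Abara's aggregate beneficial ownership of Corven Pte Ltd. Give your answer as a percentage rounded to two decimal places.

71.71%

Lucas reaches Corven along 4 paths.
Via Orbis: 72% × 90% = 64.8%.
Via Orbis → Cinder: 72% × 39% × 10% = 2.808%.
Via Stratus → Cinder: 100% × 28% × 10% = 2.8%.
Via Cinder: 13% × 10% = 1.3%.
Total: 64.8% + 2.808% + 2.8% + 1.3% = 71.708%.
Rounded: 71.71%.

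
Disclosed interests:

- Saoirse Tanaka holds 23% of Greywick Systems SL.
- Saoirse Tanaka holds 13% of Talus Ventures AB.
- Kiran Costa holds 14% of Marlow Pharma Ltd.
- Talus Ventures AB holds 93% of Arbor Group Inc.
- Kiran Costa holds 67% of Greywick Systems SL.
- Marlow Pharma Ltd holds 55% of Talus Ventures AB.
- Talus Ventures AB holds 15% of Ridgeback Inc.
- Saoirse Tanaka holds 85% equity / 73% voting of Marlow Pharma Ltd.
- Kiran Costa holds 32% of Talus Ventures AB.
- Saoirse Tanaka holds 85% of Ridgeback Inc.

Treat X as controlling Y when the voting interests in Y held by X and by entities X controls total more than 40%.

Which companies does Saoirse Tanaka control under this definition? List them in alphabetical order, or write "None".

Saoirse holds 73% of Marlow, so Saoirse controls Marlow.
Marlow and Saoirse together hold 55% + 13% = 68% of Talus, so Saoirse controls Talus.
Talus and Saoirse together hold 15% + 85% = 100% of Ridgeback, so Saoirse controls Ridgeback.
Talus holds 93% of Arbor, so Saoirse controls Arbor.
No other company's threshold is met.

Arbor Group Inc, Marlow Pharma Ltd, Ridgeback Inc, Talus Ventures AB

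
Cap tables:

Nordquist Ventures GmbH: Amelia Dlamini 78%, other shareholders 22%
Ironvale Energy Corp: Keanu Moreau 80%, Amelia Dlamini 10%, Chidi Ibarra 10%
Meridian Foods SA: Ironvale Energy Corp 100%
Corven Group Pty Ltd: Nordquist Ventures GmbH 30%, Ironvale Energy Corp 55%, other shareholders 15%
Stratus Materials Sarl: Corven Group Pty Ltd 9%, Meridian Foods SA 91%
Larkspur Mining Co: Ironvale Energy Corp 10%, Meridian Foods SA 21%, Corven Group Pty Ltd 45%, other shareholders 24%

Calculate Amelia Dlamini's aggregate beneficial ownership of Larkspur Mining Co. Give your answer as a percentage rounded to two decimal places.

Amelia reaches Larkspur along 4 paths.
Via Ironvale: 10% × 10% = 1%.
Via Ironvale → Meridian: 10% × 100% × 21% = 2.1%.
Via Nordquist → Corven: 78% × 30% × 45% = 10.53%.
Via Ironvale → Corven: 10% × 55% × 45% = 2.475%.
Total: 1% + 2.1% + 10.53% + 2.475% = 16.105%.
Rounded: 16.11%.

16.11%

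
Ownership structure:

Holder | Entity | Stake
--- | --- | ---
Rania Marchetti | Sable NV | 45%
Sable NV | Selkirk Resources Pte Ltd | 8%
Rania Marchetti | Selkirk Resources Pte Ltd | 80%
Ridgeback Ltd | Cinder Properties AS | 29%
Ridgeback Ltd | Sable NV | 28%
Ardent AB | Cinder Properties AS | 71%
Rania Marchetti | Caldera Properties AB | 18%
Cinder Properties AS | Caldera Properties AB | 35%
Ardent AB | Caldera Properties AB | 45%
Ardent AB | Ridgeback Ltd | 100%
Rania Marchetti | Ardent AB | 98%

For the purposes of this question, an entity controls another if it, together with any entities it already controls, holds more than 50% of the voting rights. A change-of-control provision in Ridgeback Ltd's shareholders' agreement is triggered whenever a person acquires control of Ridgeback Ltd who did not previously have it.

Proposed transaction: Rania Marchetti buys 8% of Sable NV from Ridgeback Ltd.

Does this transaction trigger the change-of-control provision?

The purchase adds only to Rania's holdings (Ridgeback's stake shrinks), so Rania is the only person who could newly come to control Ridgeback.
Rania holds 98% of Ardent, so Rania controls Ardent.
Ardent holds 100% of Ridgeback, so Rania controls Ridgeback.
So Rania already controls Ridgeback before the transaction.
After the purchase, Rania's direct stake in Sable rises to 45% + 8% = 53%, and Ridgeback's stake falls to 20%.
Rania controlled Ridgeback already, so this is not a new person acquiring control; every other person's position is unchanged or reduced.
No new person acquires control, so the clause is not triggered.

No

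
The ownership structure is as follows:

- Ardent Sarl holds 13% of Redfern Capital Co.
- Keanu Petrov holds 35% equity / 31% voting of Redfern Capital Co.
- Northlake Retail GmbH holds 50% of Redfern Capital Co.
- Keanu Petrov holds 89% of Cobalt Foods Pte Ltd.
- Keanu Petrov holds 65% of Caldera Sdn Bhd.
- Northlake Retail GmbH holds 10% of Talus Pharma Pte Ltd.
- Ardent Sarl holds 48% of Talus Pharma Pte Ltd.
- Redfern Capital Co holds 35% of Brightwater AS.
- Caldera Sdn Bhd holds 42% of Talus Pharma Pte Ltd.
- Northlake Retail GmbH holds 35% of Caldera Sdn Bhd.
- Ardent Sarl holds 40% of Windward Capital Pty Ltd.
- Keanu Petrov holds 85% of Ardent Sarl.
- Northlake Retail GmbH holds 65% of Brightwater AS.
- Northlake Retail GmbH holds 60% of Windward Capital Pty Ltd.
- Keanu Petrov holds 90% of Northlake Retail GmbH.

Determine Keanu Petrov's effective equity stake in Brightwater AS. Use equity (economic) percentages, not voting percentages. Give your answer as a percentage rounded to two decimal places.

Keanu reaches Brightwater along 4 paths.
Via Northlake → Redfern: 90% × 50% × 35% = 15.75%.
Via Redfern: 35% × 35% = 12.25%.
Via Ardent → Redfern: 85% × 13% × 35% = 3.8675%.
Via Northlake: 90% × 65% = 58.5%.
Total: 15.75% + 12.25% + 3.8675% + 58.5% = 90.3675%.
Rounded: 90.37%.

90.37%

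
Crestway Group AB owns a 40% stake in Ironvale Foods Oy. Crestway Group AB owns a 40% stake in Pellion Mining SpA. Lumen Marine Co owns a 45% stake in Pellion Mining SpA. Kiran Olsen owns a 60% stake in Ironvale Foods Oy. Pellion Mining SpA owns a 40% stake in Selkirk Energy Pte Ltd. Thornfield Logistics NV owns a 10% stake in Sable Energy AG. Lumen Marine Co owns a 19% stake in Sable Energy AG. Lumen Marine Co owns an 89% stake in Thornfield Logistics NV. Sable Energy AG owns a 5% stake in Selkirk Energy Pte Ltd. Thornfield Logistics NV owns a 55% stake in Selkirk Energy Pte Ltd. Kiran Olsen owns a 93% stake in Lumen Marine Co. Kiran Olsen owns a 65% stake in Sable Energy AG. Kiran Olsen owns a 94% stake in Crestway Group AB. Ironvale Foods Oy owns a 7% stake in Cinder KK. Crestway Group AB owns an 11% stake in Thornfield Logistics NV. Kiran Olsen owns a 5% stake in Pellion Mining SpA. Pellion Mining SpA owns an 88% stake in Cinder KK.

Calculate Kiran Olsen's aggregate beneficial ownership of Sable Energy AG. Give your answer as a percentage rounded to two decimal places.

Kiran reaches Sable along 4 paths.
Direct stake: 65% = 65%.
Via Lumen → Thornfield: 93% × 89% × 10% = 8.277%.
Via Crestway → Thornfield: 94% × 11% × 10% = 1.034%.
Via Lumen: 93% × 19% = 17.67%.
Total: 65% + 8.277% + 1.034% + 17.67% = 91.981%.
Rounded: 91.98%.

91.98%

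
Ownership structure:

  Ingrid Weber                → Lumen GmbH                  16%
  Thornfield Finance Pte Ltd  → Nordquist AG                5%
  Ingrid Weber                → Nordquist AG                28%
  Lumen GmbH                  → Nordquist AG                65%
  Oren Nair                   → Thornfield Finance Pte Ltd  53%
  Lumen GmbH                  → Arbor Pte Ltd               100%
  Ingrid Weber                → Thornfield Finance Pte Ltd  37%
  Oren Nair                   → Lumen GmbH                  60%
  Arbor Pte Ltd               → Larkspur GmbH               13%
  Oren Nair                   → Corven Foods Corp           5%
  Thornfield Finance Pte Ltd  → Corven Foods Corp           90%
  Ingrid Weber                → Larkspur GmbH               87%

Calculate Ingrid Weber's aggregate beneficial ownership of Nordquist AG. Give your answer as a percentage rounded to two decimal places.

Ingrid reaches Nordquist along 3 paths.
Via Lumen: 16% × 65% = 10.4%.
Direct stake: 28% = 28%.
Via Thornfield: 37% × 5% = 1.85%.
Total: 10.4% + 28% + 1.85% = 40.25%.

40.25%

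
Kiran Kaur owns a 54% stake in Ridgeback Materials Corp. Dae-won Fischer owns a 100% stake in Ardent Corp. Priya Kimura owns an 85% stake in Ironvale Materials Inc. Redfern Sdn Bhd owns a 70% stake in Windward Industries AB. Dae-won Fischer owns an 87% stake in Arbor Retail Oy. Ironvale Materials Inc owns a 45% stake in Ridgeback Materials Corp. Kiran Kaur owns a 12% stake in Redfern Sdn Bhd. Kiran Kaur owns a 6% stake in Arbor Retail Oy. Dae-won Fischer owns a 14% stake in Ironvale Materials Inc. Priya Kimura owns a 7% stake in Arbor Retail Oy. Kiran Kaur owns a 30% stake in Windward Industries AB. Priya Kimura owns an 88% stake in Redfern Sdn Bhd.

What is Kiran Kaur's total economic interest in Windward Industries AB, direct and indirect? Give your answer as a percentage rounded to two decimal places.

Kiran reaches Windward along 2 paths.
Direct stake: 30% = 30%.
Via Redfern: 12% × 70% = 8.4%.
Total: 30% + 8.4% = 38.4%.
Rounded: 38.40%.

38.40%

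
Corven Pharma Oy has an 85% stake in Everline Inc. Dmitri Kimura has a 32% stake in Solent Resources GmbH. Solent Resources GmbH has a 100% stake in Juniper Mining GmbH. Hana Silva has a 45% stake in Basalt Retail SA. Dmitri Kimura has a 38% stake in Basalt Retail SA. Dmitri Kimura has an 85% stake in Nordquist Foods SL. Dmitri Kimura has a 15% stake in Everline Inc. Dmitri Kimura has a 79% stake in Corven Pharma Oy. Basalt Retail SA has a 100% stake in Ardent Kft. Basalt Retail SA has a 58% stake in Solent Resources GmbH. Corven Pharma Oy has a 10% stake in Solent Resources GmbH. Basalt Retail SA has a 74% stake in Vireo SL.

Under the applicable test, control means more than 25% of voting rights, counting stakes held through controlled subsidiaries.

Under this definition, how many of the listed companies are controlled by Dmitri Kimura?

Dmitri holds 79% of Corven, so Dmitri controls Corven.
Dmitri holds 38% of Basalt, so Dmitri controls Basalt.
Corven and Dmitri together hold 85% + 15% = 100% of Everline, so Dmitri controls Everline.
Dmitri and Basalt and Corven together hold 32% + 58% + 10% = 100% of Solent, so Dmitri controls Solent.
Basalt holds 74% of Vireo, so Dmitri controls Vireo.
Dmitri holds 85% of Nordquist, so Dmitri controls Nordquist.
Basalt holds 100% of Ardent, so Dmitri controls Ardent.
Solent holds 100% of Juniper, so Dmitri controls Juniper.
Dmitri controls 8 companies.

8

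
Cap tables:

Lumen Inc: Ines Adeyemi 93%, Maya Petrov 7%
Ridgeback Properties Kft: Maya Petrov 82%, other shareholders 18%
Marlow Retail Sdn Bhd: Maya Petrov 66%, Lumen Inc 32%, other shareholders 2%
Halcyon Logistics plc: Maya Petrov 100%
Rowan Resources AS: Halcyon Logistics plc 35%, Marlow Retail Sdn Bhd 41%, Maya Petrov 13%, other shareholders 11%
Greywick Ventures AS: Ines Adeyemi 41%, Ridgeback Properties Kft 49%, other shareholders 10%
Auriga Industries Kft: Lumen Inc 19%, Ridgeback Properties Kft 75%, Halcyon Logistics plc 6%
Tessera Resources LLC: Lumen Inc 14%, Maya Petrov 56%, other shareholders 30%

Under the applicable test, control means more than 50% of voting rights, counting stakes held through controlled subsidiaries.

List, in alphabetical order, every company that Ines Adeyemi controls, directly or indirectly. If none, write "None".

Lumen Inc

Ines holds 93% of Lumen, so Ines controls Lumen.
No other company's threshold is met.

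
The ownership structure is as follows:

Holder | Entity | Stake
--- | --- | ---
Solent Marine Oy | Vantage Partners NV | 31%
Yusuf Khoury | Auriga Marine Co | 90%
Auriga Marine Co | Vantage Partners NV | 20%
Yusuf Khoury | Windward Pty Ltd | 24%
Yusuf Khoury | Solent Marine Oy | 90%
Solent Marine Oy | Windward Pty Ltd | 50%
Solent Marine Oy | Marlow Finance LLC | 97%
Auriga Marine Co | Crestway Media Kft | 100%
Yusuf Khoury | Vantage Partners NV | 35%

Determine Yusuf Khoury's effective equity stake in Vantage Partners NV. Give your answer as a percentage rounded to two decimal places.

80.90%

Yusuf reaches Vantage along 3 paths.
Via Auriga: 90% × 20% = 18%.
Via Solent: 90% × 31% = 27.9%.
Direct stake: 35% = 35%.
Total: 18% + 27.9% + 35% = 80.9%.
Rounded: 80.90%.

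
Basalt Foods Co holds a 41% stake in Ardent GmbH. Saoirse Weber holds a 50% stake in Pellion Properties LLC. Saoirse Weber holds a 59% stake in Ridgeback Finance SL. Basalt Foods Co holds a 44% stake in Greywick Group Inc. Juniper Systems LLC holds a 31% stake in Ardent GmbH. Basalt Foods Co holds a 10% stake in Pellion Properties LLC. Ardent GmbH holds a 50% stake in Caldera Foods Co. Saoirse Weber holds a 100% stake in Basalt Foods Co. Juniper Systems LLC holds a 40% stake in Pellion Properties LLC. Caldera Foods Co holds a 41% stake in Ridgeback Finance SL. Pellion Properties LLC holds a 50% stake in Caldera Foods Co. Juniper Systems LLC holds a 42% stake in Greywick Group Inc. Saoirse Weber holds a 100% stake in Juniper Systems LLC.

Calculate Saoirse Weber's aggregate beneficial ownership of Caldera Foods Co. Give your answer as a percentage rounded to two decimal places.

86.00%

Saoirse reaches Caldera along 5 paths.
Via Basalt → Ardent: 100% × 41% × 50% = 20.5%.
Via Juniper → Ardent: 100% × 31% × 50% = 15.5%.
Via Basalt → Pellion: 100% × 10% × 50% = 5%.
Via Juniper → Pellion: 100% × 40% × 50% = 20%.
Via Pellion: 50% × 50% = 25%.
Total: 20.5% + 15.5% + 5% + 20% + 25% = 86%.
Rounded: 86.00%.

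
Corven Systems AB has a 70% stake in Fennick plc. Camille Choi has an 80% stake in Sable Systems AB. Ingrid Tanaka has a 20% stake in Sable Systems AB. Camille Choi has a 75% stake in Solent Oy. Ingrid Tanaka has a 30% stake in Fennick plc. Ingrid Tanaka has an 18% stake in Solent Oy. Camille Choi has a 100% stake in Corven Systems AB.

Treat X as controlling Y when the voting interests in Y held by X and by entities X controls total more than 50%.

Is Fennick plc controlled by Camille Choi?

Camille holds 100% of Corven, so Camille controls Corven.
Corven holds 70% of Fennick, so Camille controls Fennick.

Yes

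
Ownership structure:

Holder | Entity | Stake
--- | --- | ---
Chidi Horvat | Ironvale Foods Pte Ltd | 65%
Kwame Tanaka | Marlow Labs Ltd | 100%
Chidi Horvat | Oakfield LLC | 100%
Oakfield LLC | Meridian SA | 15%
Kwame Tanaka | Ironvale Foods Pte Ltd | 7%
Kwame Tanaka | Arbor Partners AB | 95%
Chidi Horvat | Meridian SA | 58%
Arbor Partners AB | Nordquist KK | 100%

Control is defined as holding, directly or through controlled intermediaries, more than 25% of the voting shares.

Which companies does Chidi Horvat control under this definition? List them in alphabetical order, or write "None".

Ironvale Foods Pte Ltd, Meridian SA, Oakfield LLC

Chidi holds 65% of Ironvale, so Chidi controls Ironvale.
Chidi holds 100% of Oakfield, so Chidi controls Oakfield.
Chidi and Oakfield together hold 58% + 15% = 73% of Meridian, so Chidi controls Meridian.
No other company's threshold is met.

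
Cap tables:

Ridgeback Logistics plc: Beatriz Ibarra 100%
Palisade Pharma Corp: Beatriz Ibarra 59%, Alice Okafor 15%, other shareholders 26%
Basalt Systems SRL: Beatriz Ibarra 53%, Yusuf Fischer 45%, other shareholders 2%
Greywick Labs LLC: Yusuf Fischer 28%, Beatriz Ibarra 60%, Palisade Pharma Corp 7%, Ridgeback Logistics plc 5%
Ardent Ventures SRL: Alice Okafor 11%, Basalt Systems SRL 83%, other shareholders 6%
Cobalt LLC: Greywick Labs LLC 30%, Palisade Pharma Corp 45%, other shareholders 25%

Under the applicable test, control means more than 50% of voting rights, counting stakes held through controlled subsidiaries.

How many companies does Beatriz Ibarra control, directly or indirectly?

6

Beatriz holds 100% of Ridgeback, so Beatriz controls Ridgeback.
Beatriz holds 59% of Palisade, so Beatriz controls Palisade.
Beatriz holds 53% of Basalt, so Beatriz controls Basalt.
Beatriz and Palisade and Ridgeback together hold 60% + 7% + 5% = 72% of Greywick, so Beatriz controls Greywick.
Basalt holds 83% of Ardent, so Beatriz controls Ardent.
Greywick and Palisade together hold 30% + 45% = 75% of Cobalt, so Beatriz controls Cobalt.
Beatriz controls 6 companies.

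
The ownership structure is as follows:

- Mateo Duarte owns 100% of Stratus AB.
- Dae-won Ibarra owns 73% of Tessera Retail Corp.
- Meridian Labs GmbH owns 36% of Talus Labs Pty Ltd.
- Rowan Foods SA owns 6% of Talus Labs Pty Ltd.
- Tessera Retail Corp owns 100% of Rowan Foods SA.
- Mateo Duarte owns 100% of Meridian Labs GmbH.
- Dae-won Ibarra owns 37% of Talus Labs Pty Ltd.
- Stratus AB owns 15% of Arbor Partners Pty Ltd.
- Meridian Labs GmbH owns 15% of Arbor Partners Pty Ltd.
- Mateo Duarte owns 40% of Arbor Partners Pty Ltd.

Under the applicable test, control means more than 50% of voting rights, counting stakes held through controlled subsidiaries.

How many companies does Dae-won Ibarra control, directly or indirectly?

2

Dae-won holds 73% of Tessera, so Dae-won controls Tessera.
Tessera holds 100% of Rowan, so Dae-won controls Rowan.
No other company's threshold is met.
Dae-won controls 2 companies.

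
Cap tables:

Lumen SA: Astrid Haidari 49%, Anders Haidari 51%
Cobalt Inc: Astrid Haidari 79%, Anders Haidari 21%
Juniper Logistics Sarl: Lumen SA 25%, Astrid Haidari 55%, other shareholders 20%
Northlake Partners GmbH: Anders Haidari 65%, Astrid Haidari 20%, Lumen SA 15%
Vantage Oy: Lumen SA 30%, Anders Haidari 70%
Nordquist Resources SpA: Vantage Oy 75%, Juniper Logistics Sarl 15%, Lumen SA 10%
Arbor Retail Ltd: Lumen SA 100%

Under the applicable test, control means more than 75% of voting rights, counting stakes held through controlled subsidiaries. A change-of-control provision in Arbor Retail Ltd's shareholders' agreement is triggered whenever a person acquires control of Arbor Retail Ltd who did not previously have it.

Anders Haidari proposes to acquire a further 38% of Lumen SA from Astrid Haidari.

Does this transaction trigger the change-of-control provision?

Yes

The purchase adds only to Anders's holdings (Astrid's stake shrinks), so Anders is the only person who could newly come to control Arbor.
Anders's largest direct stake is 70% in Vantage, which does not meet the threshold, so Anders controls no company.
Neither Anders nor any entity Anders controls holds any voting interest in Arbor.
So before the transaction, Anders does not control Arbor.
After the purchase, Anders's direct stake in Lumen rises to 51% + 38% = 89%, and Astrid's stake falls to 11%.
Anders holds 89% of Lumen, so Anders controls Lumen.
Lumen holds 100% of Arbor, so Anders controls Arbor.
Anders did not control Arbor before and does after, so the clause is triggered.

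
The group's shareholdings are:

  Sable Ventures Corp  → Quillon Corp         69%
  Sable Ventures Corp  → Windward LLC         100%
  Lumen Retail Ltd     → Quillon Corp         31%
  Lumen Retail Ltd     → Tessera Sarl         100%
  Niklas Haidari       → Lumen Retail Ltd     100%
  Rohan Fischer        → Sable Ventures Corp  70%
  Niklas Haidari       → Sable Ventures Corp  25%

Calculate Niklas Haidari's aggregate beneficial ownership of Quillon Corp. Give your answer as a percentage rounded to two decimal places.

Niklas reaches Quillon along 2 paths.
Via Sable: 25% × 69% = 17.25%.
Via Lumen: 100% × 31% = 31%.
Total: 17.25% + 31% = 48.25%.

48.25%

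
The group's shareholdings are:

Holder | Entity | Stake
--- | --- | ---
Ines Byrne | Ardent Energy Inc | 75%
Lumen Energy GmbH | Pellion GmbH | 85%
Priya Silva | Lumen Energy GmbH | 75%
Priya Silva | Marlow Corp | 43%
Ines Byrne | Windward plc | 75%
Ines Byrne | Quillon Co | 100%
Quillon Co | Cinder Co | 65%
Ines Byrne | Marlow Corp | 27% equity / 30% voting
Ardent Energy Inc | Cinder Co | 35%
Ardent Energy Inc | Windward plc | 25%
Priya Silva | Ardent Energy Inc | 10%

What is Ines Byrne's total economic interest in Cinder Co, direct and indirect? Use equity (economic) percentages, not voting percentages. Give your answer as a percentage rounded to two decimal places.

91.25%

Ines reaches Cinder along 2 paths.
Via Ardent: 75% × 35% = 26.25%.
Via Quillon: 100% × 65% = 65%.
Total: 26.25% + 65% = 91.25%.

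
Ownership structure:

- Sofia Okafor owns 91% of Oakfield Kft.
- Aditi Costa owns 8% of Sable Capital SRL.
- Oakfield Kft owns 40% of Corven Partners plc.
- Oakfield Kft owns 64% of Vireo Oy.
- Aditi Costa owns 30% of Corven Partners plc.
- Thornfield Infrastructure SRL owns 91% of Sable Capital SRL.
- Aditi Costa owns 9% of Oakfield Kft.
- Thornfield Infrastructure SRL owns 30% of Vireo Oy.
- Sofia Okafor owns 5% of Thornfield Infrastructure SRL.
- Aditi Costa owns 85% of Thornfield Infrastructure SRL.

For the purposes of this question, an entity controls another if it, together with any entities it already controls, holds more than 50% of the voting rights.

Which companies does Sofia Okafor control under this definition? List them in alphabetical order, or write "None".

Oakfield Kft, Vireo Oy

Sofia holds 91% of Oakfield, so Sofia controls Oakfield.
Oakfield holds 64% of Vireo, so Sofia controls Vireo.
No other company's threshold is met.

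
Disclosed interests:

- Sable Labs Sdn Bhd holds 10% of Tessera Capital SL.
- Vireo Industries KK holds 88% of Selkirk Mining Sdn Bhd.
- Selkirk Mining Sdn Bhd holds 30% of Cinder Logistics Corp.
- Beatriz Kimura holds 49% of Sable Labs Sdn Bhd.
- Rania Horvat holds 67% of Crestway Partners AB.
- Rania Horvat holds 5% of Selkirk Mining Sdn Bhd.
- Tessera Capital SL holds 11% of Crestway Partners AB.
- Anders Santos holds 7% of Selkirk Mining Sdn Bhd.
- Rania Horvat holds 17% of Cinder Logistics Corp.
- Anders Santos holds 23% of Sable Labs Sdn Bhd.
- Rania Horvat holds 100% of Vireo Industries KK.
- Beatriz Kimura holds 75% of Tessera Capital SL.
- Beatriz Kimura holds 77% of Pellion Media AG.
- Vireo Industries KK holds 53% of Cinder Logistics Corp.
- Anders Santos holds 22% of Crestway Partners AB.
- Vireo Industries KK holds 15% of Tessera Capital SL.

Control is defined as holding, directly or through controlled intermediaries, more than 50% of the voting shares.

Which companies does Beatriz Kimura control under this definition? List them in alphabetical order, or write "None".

Beatriz holds 75% of Tessera, so Beatriz controls Tessera.
Beatriz holds 77% of Pellion, so Beatriz controls Pellion.
No other company's threshold is met.

Pellion Media AG, Tessera Capital SL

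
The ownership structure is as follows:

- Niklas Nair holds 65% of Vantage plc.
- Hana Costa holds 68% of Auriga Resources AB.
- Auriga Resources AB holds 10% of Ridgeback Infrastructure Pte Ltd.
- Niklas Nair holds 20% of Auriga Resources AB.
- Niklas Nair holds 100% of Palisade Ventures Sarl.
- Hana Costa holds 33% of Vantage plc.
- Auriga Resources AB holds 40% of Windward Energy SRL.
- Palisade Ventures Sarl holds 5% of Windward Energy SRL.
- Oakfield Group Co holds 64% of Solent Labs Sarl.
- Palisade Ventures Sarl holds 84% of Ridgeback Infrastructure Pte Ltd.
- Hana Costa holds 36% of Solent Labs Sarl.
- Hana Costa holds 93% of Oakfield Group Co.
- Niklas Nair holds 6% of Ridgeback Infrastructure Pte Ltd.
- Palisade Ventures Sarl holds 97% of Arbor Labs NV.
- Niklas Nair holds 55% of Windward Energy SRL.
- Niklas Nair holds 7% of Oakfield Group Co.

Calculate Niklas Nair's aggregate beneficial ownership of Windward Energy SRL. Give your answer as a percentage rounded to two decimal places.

Niklas reaches Windward along 3 paths.
Via Palisade: 100% × 5% = 5%.
Direct stake: 55% = 55%.
Via Auriga: 20% × 40% = 8%.
Total: 5% + 55% + 8% = 68%.
Rounded: 68.00%.

68.00%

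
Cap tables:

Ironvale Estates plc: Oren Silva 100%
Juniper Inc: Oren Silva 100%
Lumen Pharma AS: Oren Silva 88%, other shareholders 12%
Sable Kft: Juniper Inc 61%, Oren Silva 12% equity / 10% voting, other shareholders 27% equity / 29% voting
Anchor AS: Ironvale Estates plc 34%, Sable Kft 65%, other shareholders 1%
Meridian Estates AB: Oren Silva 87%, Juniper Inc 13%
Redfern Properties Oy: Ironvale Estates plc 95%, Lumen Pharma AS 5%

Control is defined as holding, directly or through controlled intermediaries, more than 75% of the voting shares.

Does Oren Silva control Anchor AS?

No

Oren holds 100% of Ironvale, so Oren controls Ironvale.
Oren holds 100% of Juniper, so Oren controls Juniper.
Oren holds 88% of Lumen, so Oren controls Lumen.
Oren and Juniper together hold 87% + 13% = 100% of Meridian, so Oren controls Meridian.
Ironvale and Lumen together hold 95% + 5% = 100% of Redfern, so Oren controls Redfern.
In Anchor, Oren's side holds only 34%, not > 75%.
So Oren does not control Anchor.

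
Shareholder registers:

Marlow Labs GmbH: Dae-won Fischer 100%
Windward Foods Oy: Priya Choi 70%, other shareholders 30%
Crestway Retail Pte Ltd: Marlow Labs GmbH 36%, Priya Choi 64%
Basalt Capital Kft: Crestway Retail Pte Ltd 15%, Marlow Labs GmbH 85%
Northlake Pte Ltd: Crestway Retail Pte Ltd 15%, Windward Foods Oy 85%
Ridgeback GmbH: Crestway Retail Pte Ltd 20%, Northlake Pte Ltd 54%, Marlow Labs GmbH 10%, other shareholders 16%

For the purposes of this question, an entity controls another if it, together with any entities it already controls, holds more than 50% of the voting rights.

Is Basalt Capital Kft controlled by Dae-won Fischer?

Dae-won holds 100% of Marlow, so Dae-won controls Marlow.
Marlow holds 85% of Basalt, so Dae-won controls Basalt.

Yes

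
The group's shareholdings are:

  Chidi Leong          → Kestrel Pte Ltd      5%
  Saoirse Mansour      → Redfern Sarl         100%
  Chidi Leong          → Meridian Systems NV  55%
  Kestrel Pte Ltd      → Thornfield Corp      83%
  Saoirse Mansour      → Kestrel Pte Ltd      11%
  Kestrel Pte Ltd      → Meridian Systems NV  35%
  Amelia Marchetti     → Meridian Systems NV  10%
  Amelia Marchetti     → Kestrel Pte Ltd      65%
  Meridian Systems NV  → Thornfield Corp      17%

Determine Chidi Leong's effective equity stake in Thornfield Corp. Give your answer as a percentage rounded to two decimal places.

Chidi reaches Thornfield along 3 paths.
Via Kestrel → Meridian: 5% × 35% × 17% = 0.2975%.
Via Meridian: 55% × 17% = 9.35%.
Via Kestrel: 5% × 83% = 4.15%.
Total: 0.2975% + 9.35% + 4.15% = 13.7975%.
Rounded: 13.80%.

13.80%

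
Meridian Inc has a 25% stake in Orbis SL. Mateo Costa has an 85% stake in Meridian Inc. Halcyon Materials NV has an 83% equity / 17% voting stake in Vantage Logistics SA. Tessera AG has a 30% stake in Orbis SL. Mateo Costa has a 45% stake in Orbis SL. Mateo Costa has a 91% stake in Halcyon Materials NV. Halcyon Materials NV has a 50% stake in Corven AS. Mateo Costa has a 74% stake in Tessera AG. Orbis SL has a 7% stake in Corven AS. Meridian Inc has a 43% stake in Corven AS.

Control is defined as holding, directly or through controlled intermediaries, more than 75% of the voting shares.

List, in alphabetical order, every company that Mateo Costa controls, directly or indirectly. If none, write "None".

Mateo holds 91% of Halcyon, so Mateo controls Halcyon.
Mateo holds 85% of Meridian, so Mateo controls Meridian.
Halcyon and Meridian together hold 50% + 43% = 93% of Corven, so Mateo controls Corven.
No other company's threshold is met.

Corven AS, Halcyon Materials NV, Meridian Inc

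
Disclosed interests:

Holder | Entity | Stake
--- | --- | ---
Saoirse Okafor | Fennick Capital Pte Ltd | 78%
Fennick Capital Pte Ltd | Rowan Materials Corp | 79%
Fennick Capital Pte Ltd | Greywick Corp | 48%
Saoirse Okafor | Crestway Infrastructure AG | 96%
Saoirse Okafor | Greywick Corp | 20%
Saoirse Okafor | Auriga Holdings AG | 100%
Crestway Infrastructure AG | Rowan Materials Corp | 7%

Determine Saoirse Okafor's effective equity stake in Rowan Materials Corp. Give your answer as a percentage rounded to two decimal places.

Saoirse reaches Rowan along 2 paths.
Via Fennick: 78% × 79% = 61.62%.
Via Crestway: 96% × 7% = 6.72%.
Total: 61.62% + 6.72% = 68.34%.

68.34%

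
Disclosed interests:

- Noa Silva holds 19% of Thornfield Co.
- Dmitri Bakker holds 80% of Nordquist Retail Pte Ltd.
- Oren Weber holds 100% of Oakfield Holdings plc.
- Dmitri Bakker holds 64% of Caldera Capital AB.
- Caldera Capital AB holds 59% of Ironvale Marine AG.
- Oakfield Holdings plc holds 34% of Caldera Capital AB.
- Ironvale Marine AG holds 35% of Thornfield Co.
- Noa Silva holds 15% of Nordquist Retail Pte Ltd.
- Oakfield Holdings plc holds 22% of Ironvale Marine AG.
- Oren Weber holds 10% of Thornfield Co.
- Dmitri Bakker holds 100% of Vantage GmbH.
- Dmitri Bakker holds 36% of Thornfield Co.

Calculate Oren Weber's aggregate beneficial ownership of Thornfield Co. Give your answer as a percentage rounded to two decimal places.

Oren reaches Thornfield along 3 paths.
Via Oakfield → Ironvale: 100% × 22% × 35% = 7.7%.
Via Oakfield → Caldera → Ironvale: 100% × 34% × 59% × 35% = 7.021%.
Direct stake: 10% = 10%.
Total: 7.7% + 7.021% + 10% = 24.721%.
Rounded: 24.72%.

24.72%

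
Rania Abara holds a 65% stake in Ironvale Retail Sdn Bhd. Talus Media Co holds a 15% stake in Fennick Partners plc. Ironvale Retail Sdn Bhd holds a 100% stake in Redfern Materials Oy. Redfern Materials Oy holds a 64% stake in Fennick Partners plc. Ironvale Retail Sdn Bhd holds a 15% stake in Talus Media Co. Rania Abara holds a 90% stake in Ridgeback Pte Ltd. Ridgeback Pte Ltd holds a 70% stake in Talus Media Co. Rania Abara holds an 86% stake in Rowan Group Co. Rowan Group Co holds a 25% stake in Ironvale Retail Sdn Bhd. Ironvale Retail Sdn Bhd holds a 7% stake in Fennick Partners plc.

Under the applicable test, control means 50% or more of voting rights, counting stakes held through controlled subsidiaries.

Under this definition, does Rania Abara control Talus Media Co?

Rania holds 86% of Rowan, so Rania controls Rowan.
Rowan and Rania together hold 25% + 65% = 90% of Ironvale, so Rania controls Ironvale.
Rania holds 90% of Ridgeback, so Rania controls Ridgeback.
Ridgeback and Ironvale together hold 70% + 15% = 85% of Talus, so Rania controls Talus.

Yes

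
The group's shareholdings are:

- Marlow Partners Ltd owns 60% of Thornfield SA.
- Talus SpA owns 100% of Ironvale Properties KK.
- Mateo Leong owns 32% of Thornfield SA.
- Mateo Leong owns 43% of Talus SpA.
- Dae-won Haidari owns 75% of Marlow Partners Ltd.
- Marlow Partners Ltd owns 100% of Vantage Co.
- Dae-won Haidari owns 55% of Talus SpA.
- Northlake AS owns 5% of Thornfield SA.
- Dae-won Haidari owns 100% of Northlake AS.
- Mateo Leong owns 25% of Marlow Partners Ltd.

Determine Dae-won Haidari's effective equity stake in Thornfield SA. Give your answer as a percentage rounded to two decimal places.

Dae-won reaches Thornfield along 2 paths.
Via Marlow: 75% × 60% = 45%.
Via Northlake: 100% × 5% = 5%.
Total: 45% + 5% = 50%.
Rounded: 50.00%.

50.00%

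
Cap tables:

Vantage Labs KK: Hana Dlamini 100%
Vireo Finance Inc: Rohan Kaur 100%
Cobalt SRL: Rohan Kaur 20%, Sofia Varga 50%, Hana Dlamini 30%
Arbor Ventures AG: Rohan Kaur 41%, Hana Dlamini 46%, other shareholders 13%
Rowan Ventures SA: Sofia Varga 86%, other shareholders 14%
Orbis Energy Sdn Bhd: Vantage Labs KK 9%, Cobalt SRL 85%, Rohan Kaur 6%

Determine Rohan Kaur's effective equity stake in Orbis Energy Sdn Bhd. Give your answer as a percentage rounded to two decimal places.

23.00%

Rohan reaches Orbis along 2 paths.
Via Cobalt: 20% × 85% = 17%.
Direct stake: 6% = 6%.
Total: 17% + 6% = 23%.
Rounded: 23.00%.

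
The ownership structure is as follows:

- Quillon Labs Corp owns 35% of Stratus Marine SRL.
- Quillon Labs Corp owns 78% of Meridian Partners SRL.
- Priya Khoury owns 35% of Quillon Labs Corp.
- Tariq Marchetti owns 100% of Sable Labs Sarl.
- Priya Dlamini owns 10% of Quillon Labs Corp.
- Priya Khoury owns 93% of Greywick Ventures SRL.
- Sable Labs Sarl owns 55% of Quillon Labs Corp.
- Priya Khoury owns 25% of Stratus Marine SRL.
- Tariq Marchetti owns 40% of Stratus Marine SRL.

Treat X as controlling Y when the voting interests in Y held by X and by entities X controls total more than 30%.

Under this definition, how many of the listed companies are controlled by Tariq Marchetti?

Tariq holds 100% of Sable, so Tariq controls Sable.
Sable holds 55% of Quillon, so Tariq controls Quillon.
Quillon holds 78% of Meridian, so Tariq controls Meridian.
Tariq and Quillon together hold 40% + 35% = 75% of Stratus, so Tariq controls Stratus.
No other company's threshold is met.
Tariq controls 4 companies.

4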